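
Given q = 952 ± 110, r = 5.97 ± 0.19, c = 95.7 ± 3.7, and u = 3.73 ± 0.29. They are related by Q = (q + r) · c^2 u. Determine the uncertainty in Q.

Let w = q + r = 958. δw = √(δq² + δr²) = √(12100 + 0.0361) = 110, so δw/w = 0.115.
Q is then a monomial in w, c, u:
δQ/Q = √((δw/w)² + (2·δc/c)² + (1·δu/u)²) = √(0.0132 + 0.00598 + 0.00604) = 0.159
Q = 3.27e+07, so δQ = 0.159 × 3.27e+07 = 5.2e+06.

5.2e+06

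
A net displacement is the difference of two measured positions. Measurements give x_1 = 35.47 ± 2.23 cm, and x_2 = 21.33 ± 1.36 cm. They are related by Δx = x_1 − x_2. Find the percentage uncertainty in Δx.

For a sum/difference, combine absolute errors in quadrature:
  (δx_1)² = 4.97;  (δx_2)² = 1.85
δΔx = √(6.82) = 2.61 cm
Δx = 14.14 cm, so δΔx/Δx = 2.61/14.14 = 0.185.

18.5%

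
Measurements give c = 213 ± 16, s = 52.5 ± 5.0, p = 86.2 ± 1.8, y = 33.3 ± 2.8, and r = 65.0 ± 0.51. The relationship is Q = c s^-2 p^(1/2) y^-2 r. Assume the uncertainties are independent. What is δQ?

0.0112

Since Q is a product/quotient, work with relative uncertainties:
  (1·δc/c)² = (1×0.0751)² = 0.00564;  (-2·δs/s)² = (-2×0.0952)² = 0.0363;  (½·δp/p)² = (0.5×0.0209)² = 0.000109;  (-2·δy/y)² = (-2×0.0841)² = 0.0283;  (1·δr/r)² = (1×0.00785)² = 6.16e-05
δQ/Q = √(0.0704) = 0.265
Q = 0.0421, so δQ = 0.265 × 0.0421 = 0.0112.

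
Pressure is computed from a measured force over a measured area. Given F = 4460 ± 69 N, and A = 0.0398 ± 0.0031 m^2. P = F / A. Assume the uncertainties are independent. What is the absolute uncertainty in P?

8900 Pa

Products/powers → add relative errors in quadrature, weighted by exponent:
  (1·δF/F)² = (1×0.0155)² = 0.000239;  (-1·δA/A)² = (-1×0.0779)² = 0.00607
δP/P = √(0.00631) = 0.0794
P = 1.12e+05 Pa, so δP = 0.0794 × 1.12e+05 = 8900 Pa.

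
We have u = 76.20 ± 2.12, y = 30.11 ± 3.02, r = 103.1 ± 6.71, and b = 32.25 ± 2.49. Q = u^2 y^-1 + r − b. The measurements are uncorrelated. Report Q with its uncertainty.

Let p = u^2·y^-1 = 192.8. δp/p = √((2·δu/u)² + (-1·δy/y)²) = √(0.00310 + 0.0101) = 0.115, so δp = 22.1.
Q = p + r − b: δQ = √(δp² + δr² + δb²) = √(489 + 45.0 + 6.20) = 23.2
Q = 263.7.

263.7 ± 23.2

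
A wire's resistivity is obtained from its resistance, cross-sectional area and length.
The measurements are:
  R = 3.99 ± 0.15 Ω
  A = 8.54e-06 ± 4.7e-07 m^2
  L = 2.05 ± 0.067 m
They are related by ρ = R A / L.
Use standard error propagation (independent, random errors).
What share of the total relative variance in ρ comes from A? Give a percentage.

55.0%

(δρ/ρ)² = (1·δR/R)² + (1·δA/A)² + (-1·δL/L)²
  R term: (1×0.0376)² = 0.00141
  A term: (1×0.0550)² = 0.00303
  L term: (-1×0.0327)² = 0.00107
Total = 0.00551. Share from A = 0.00303/0.00551 = 0.550.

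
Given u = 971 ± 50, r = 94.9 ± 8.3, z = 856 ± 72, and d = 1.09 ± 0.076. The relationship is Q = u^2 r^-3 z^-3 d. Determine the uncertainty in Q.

7.37e-10

Products/powers → add relative errors in quadrature, weighted by exponent:
  (2·δu/u)² = (2×0.0515)² = 0.0106;  (-3·δr/r)² = (-3×0.0875)² = 0.0688;  (-3·δz/z)² = (-3×0.0841)² = 0.0637;  (1·δd/d)² = (1×0.0697)² = 0.00486
δQ/Q = √(0.148) = 0.385
Q = 1.92e-09, so δQ = 0.385 × 1.92e-09 = 7.37e-10.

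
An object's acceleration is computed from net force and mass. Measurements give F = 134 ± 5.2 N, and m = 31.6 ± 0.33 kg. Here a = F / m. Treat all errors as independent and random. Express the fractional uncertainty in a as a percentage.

4.02%

Relative error in a monomial: (δa/a)² = Σ (nᵢ · δxᵢ/xᵢ)².
  (1·δF/F)² = (1×0.0388)² = 0.00151;  (-1·δm/m)² = (-1×0.0104)² = 0.000109
δa/a = √(0.00161) = 0.0402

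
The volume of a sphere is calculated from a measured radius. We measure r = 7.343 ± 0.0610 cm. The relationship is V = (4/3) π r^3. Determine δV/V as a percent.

V ∝ r^3, so δV/V = |3| · δr/r = 3 × 0.00831 = 0.0249.

2.49%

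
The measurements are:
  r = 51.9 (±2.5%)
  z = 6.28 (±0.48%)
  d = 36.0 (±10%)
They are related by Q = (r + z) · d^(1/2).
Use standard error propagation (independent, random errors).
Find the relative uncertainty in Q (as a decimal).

Let u = r + z = 58.2. δu = √(δr² + δz²) = √(1.68 + 0.000909) = 1.30, so δu/u = 0.0223.
Q is then a monomial in u, d:
δQ/Q = √((δu/u)² + (½·δd/d)²) = √(0.000498 + 0.00250) = 0.0548

0.0548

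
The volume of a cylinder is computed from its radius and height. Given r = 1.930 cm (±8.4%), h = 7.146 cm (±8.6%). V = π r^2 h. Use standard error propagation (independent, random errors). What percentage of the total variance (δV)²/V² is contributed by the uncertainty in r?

(δV/V)² = (2·δr/r)² + (1·δh/h)²
  r term: (2×0.0840)² = 0.0282
  h term: (1×0.0860)² = 0.00740
Total = 0.0356. Share from r = 0.0282/0.0356 = 0.792.

79.2%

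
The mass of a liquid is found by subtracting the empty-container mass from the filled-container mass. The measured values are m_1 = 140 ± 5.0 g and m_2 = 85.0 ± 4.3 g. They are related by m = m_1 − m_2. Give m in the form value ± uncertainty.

Absolute uncertainties add in quadrature for a linear combination:
  (δm_1)² = 25.0;  (δm_2)² = 18.5
δm = √(43.5) = 6.59 g
m = 55.0 g.

55.0 ± 6.59 g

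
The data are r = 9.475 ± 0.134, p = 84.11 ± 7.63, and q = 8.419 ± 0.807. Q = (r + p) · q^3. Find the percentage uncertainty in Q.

29.9%

Let u = r + p = 93.58. δu = √(δr² + δp²) = √(0.0180 + 58.2) = 7.63, so δu/u = 0.0815.
Q is then a monomial in u, q:
δQ/Q = √((δu/u)² + (3·δq/q)²) = √(0.00665 + 0.0827) = 0.299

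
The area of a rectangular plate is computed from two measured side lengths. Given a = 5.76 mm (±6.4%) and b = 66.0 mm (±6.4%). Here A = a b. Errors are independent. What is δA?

34.4 mm^2

For a monomial A ∝ a, b, fractional errors add in quadrature:
  (1·δa/a)² = (1×0.0640)² = 0.00410;  (1·δb/b)² = (1×0.0640)² = 0.00410
δA/A = √(0.00819) = 0.0905
A = 380 mm^2, so δA = 0.0905 × 380 = 34.4 mm^2.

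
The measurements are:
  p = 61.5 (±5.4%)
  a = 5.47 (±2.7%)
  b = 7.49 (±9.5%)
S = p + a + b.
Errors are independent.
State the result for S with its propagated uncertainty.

Absolute uncertainties add in quadrature for a linear combination:
  (δp)² = 11.0;  (δa)² = 0.0218;  (δb)² = 0.506
δS = √(11.6) = 3.40
S = 74.5.

74.5 ± 3.40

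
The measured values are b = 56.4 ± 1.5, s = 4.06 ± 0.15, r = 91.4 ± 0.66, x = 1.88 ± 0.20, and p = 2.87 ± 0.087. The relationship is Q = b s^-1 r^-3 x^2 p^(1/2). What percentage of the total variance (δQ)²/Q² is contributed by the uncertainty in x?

94.2%

(δQ/Q)² = (1·δb/b)² + (-1·δs/s)² + (-3·δr/r)² + (2·δx/x)² + (½·δp/p)²
  b term: (1×0.0266)² = 0.000707
  s term: (-1×0.0369)² = 0.00136
  r term: (-3×0.00722)² = 0.000469
  x term: (2×0.106)² = 0.0453
  p term: (0.5×0.0303)² = 0.000230
Total = 0.0480. Share from x = 0.0453/0.0480 = 0.942.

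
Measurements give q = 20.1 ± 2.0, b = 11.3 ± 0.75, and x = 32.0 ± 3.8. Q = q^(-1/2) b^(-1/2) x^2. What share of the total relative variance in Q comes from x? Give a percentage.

(δQ/Q)² = (−½·δq/q)² + (−½·δb/b)² + (2·δx/x)²
  q term: (-0.5×0.0995)² = 0.00248
  b term: (-0.5×0.0664)² = 0.00110
  x term: (2×0.119)² = 0.0564
Total = 0.0600. Share from x = 0.0564/0.0600 = 0.940.

94.0%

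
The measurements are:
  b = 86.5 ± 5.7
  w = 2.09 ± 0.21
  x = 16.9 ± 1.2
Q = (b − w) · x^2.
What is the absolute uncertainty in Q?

3790

Let u = b − w = 84.4. δu = √(δb² + δw²) = √(32.5 + 0.0441) = 5.70, so δu/u = 0.0676.
Q is then a monomial in u, x:
δQ/Q = √((δu/u)² + (2·δx/x)²) = √(0.00457 + 0.0202) = 0.157
Q = 24100, so δQ = 0.157 × 24100 = 3790.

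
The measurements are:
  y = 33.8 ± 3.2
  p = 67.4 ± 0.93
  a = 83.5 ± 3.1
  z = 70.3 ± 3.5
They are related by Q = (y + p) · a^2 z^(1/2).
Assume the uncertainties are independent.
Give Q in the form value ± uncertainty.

(5.92 ± 0.503) × 10^6

Let u = y + p = 101. δu = √(δy² + δp²) = √(10.2 + 0.865) = 3.33, so δu/u = 0.0329.
Q is then a monomial in u, a, z:
δQ/Q = √((δu/u)² + (2·δa/a)² + (½·δz/z)²) = √(0.00108 + 0.00551 + 0.000620) = 0.0850
Q = 5.92e+06, so δQ = 0.0850 × 5.92e+06 = 5.03e+05.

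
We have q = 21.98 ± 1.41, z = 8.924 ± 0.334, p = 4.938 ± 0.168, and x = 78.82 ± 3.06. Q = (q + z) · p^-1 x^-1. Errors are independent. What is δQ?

Let u = q + z = 30.90. δu = √(δq² + δz²) = √(1.99 + 0.112) = 1.45, so δu/u = 0.0469.
Q is then a monomial in u, p, x:
δQ/Q = √((δu/u)² + (-1·δp/p)² + (-1·δx/x)²) = √(0.00220 + 0.00116 + 0.00151) = 0.0697
Q = 0.07940, so δQ = 0.0697 × 0.07940 = 0.00554.

0.00554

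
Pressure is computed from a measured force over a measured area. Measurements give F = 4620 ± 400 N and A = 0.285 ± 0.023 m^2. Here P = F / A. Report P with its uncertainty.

16200 ± 1920 Pa

P is a product of powers, so relative uncertainties combine in quadrature:
  (1·δF/F)² = (1×0.0866)² = 0.00750;  (-1·δA/A)² = (-1×0.0807)² = 0.00651
δP/P = √(0.0140) = 0.118
P = 16200 Pa, so δP = 0.118 × 16200 = 1920 Pa.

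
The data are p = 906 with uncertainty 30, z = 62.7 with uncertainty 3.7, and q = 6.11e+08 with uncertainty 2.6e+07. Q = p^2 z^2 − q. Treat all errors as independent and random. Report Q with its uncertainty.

Let w = p^2·z^2 = 3.23e+09. δw/w = √((2·δp/p)² + (2·δz/z)²) = √(0.00439 + 0.0139) = 0.135, so δw = 4.37e+08.
Q = w − q: δQ = √(δw² + δq²) = √(1.91e+17 + 6.76e+14) = 4.37e+08
Q = 2.62e+09.

(2.62 ± 0.437) × 10^9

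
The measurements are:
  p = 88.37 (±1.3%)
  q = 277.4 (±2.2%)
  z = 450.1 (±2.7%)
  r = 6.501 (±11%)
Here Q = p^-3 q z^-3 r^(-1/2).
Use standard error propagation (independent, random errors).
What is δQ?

1.86e-13

Each factor contributes (exponent × relative error)² to (δQ/Q)²:
  (-3·δp/p)² = (-3×0.0130)² = 0.00152;  (1·δq/q)² = (1×0.0220)² = 0.000484;  (-3·δz/z)² = (-3×0.0270)² = 0.00656;  (−½·δr/r)² = (-0.5×0.110)² = 0.00302
δQ/Q = √(0.0116) = 0.108
Q = 1.729e-12, so δQ = 0.108 × 1.729e-12 = 1.86e-13.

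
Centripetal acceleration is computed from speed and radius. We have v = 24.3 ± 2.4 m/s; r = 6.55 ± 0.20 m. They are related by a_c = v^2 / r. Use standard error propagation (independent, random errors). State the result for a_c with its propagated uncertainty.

Products/powers → add relative errors in quadrature, weighted by exponent:
  (2·δv/v)² = (2×0.0988)² = 0.0390;  (-1·δr/r)² = (-1×0.0305)² = 0.000932
δa_c/a_c = √(0.0400) = 0.200
a_c = 90.2 m/s^2, so δa_c = 0.200 × 90.2 = 18.0 m/s^2.

90.2 ± 18.0 m/s^2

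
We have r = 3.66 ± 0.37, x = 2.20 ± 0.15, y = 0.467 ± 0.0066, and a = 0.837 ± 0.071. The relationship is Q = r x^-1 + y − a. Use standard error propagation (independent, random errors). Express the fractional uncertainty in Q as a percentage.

16.6%

Let p = r·x^-1 = 1.66. δp/p = √((1·δr/r)² + (-1·δx/x)²) = √(0.0102 + 0.00465) = 0.122, so δp = 0.203.
Q = p + y − a: δQ = √(δp² + δy² + δa²) = √(0.0412 + 4.36e-05 + 0.00504) = 0.215
Q = 1.29, so δQ/Q = 0.215/1.29 = 0.166.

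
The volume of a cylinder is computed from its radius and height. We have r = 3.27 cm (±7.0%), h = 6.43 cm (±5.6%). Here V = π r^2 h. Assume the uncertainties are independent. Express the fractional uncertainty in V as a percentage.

Since V is a product/quotient, work with relative uncertainties:
  (2·δr/r)² = (2×0.0700)² = 0.0196;  (1·δh/h)² = (1×0.0560)² = 0.00314
δV/V = √(0.0227) = 0.151

15.1%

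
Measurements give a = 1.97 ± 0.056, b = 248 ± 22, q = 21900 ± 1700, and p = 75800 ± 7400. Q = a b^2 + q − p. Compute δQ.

23100

Let w = a·b^2 = 1.21e+05. δw/w = √((1·δa/a)² + (2·δb/b)²) = √(0.000808 + 0.0315) = 0.180, so δw = 21800.
Q = w + q − p: δQ = √(δw² + δq² + δp²) = √(4.74e+08 + 2.89e+06 + 5.48e+07) = 23100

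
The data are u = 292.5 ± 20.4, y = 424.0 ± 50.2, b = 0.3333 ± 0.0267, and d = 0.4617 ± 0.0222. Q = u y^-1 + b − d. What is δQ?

Let p = u·y^-1 = 0.6899. δp/p = √((1·δu/u)² + (-1·δy/y)²) = √(0.00486 + 0.0140) = 0.137, so δp = 0.0948.
Q = p + b − d: δQ = √(δp² + δb² + δd²) = √(0.00899 + 0.000713 + 0.000493) = 0.101

0.101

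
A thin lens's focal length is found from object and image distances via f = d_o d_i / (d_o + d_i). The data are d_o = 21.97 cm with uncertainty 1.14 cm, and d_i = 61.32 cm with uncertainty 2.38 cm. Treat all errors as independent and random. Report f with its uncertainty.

∂f/∂d_o = (d_i/(d_o+d_i))² = 0.542;  ∂f/∂d_i = (d_o/(d_o+d_i))² = 0.0696
δf = √((∂f/∂d_o · δd_o)² + (∂f/∂d_i · δd_i)²) = √(0.382 + 0.0274) = 0.640 cm
f = 16.17 cm.

16.17 ± 0.640 cm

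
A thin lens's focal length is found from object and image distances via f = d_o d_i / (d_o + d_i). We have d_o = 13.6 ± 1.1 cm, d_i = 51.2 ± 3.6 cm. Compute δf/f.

∂f/∂d_o = (d_i/(d_o+d_i))² = 0.624;  ∂f/∂d_i = (d_o/(d_o+d_i))² = 0.0440
δf = √((∂f/∂d_o · δd_o)² + (∂f/∂d_i · δd_i)²) = √(0.472 + 0.0251) = 0.705 cm
f = 10.7 cm, so δf/f = 0.705/10.7 = 0.0656.

0.0656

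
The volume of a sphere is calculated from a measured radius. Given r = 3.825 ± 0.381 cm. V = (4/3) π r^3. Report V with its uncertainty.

Products/powers → add relative errors in quadrature, weighted by exponent:
  (3·δr/r)² = (3×0.0996)² = 0.0893
δV/V = √(0.0893) = 0.299
V = 234.4 cm^3, so δV = 0.299 × 234.4 = 70.0 cm^3.

234.4 ± 70.0 cm^3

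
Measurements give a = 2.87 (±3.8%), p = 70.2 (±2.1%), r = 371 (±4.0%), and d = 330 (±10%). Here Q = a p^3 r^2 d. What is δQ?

6.66e+12

Products/powers → add relative errors in quadrature, weighted by exponent:
  (1·δa/a)² = (1×0.0380)² = 0.00144;  (3·δp/p)² = (3×0.0210)² = 0.00397;  (2·δr/r)² = (2×0.0400)² = 0.00640;  (1·δd/d)² = (1×0.100)² = 0.0100
δQ/Q = √(0.0218) = 0.148
Q = 4.51e+13, so δQ = 0.148 × 4.51e+13 = 6.66e+12.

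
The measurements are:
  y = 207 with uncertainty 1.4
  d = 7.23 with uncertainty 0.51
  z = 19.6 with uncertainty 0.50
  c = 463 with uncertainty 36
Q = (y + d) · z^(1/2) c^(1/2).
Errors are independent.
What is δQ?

847

Let u = y + d = 214. δu = √(δy² + δd²) = √(1.96 + 0.260) = 1.49, so δu/u = 0.00696.
Q is then a monomial in u, z, c:
δQ/Q = √((δu/u)² + (½·δz/z)² + (½·δc/c)²) = √(4.84e-05 + 0.000163 + 0.00151) = 0.0415
Q = 20400, so δQ = 0.0415 × 20400 = 847.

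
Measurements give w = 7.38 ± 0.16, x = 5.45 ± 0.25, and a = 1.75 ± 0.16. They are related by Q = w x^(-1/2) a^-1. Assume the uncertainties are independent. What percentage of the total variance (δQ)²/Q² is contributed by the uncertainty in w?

(δQ/Q)² = (1·δw/w)² + (−½·δx/x)² + (-1·δa/a)²
  w term: (1×0.0217)² = 0.000470
  x term: (-0.5×0.0459)² = 0.000526
  a term: (-1×0.0914)² = 0.00836
Total = 0.00936. Share from w = 0.000470/0.00936 = 0.0502.

5.02%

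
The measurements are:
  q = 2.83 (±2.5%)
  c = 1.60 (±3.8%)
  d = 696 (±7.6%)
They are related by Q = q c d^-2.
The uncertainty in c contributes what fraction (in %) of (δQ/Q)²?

(δQ/Q)² = (1·δq/q)² + (1·δc/c)² + (-2·δd/d)²
  q term: (1×0.0250)² = 0.000625
  c term: (1×0.0380)² = 0.00144
  d term: (-2×0.0760)² = 0.0231
Total = 0.0252. Share from c = 0.00144/0.0252 = 0.0574.

5.74%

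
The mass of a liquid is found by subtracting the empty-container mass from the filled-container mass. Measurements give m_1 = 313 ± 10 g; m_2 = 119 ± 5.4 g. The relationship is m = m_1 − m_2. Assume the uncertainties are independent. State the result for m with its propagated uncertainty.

194 ± 11.4 g

For a sum/difference, combine absolute errors in quadrature:
  (δm_1)² = 100;  (δm_2)² = 29.2
δm = √(129) = 11.4 g
m = 194 g.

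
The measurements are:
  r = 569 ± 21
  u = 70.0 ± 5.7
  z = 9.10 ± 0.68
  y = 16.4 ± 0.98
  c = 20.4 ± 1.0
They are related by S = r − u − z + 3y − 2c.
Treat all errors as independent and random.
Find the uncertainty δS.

S is a linear combination, so absolute uncertainties add in quadrature:
  (δr)² = 441;  (δu)² = 32.5;  (δz)² = 0.462;  (3·δy)² = 8.64;  (2·δc)² = 4.00
δS = √(487) = 22.1

22.1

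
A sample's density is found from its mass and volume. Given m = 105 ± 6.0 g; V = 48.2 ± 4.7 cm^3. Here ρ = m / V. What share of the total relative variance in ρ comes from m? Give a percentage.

25.6%

(δρ/ρ)² = (1·δm/m)² + (-1·δV/V)²
  m term: (1×0.0571)² = 0.00327
  V term: (-1×0.0975)² = 0.00951
Total = 0.0128. Share from m = 0.00327/0.0128 = 0.256.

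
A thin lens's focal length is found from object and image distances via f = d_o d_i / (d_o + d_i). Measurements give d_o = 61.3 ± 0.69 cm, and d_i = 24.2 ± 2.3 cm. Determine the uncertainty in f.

∂f/∂d_o = (d_i/(d_o+d_i))² = 0.0801;  ∂f/∂d_i = (d_o/(d_o+d_i))² = 0.514
δf = √((∂f/∂d_o · δd_o)² + (∂f/∂d_i · δd_i)²) = √(0.00306 + 1.40) = 1.18 cm

1.18 cm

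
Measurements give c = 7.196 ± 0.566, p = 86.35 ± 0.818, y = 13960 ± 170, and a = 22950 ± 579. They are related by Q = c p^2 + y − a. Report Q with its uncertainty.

44670 ± 4380

Let w = c·p^2 = 53660. δw/w = √((1·δc/c)² + (2·δp/p)²) = √(0.00619 + 0.000359) = 0.0809, so δw = 4340.
Q = w + y − a: δQ = √(δw² + δy² + δa²) = √(1.88e+07 + 28900 + 3.35e+05) = 4380
Q = 44670.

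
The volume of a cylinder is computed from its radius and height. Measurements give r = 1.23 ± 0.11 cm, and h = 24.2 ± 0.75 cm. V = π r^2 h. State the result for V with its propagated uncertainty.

V is a product of powers, so relative uncertainties combine in quadrature:
  (2·δr/r)² = (2×0.0894)² = 0.0320;  (1·δh/h)² = (1×0.0310)² = 0.000960
δV/V = √(0.0330) = 0.182
V = 115 cm^3, so δV = 0.182 × 115 = 20.9 cm^3.

115 ± 20.9 cm^3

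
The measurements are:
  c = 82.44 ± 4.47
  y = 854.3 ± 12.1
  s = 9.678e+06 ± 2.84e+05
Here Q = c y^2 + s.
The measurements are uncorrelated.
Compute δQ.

Let p = c·y^2 = 6.017e+07. δp/p = √((1·δc/c)² + (2·δy/y)²) = √(0.00294 + 0.000802) = 0.0612, so δp = 3.68e+06.
Q = p + s: δQ = √(δp² + δs²) = √(1.35e+13 + 8.07e+10) = 3.69e+06

3.69e+06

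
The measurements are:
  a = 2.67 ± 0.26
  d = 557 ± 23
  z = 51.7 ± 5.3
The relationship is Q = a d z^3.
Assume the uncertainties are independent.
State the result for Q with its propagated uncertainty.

(2.06 ± 0.668) × 10^8

Products/powers → add relative errors in quadrature, weighted by exponent:
  (1·δa/a)² = (1×0.0974)² = 0.00948;  (1·δd/d)² = (1×0.0413)² = 0.00171;  (3·δz/z)² = (3×0.103)² = 0.0946
δQ/Q = √(0.106) = 0.325
Q = 2.06e+08, so δQ = 0.325 × 2.06e+08 = 6.68e+07.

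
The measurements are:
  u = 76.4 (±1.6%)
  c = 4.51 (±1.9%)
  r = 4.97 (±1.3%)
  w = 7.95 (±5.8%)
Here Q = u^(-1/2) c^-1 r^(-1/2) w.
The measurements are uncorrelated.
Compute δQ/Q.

0.0619

For a monomial Q ∝ u^(-1/2), c^-1, r^(-1/2), w, fractional errors add in quadrature:
  (−½·δu/u)² = (-0.5×0.0160)² = 6.4e-05;  (-1·δc/c)² = (-1×0.0190)² = 0.000361;  (−½·δr/r)² = (-0.5×0.0130)² = 4.23e-05;  (1·δw/w)² = (1×0.0580)² = 0.00336
δQ/Q = √(0.00383) = 0.0619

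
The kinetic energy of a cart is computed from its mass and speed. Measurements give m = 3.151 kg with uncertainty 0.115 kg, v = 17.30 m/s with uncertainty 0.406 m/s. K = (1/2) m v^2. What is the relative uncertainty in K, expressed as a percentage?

5.95%

For a monomial K ∝ m, v^2, fractional errors add in quadrature:
  (1·δm/m)² = (1×0.0365)² = 0.00133;  (2·δv/v)² = (2×0.0235)² = 0.00220
δK/K = √(0.00354) = 0.0595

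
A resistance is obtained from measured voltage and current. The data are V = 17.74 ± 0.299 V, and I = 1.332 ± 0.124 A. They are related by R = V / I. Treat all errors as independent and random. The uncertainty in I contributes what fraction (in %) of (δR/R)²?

96.8%

(δR/R)² = (1·δV/V)² + (-1·δI/I)²
  V term: (1×0.0169)² = 0.000284
  I term: (-1×0.0931)² = 0.00867
Total = 0.00895. Share from I = 0.00867/0.00895 = 0.968.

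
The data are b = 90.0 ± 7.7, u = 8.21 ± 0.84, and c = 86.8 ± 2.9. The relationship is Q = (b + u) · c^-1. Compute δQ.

Let w = b + u = 98.2. δw = √(δb² + δu²) = √(59.3 + 0.706) = 7.75, so δw/w = 0.0789.
Q is then a monomial in w, c:
δQ/Q = √((δw/w)² + (-1·δc/c)²) = √(0.00622 + 0.00112) = 0.0857
Q = 1.13, so δQ = 0.0857 × 1.13 = 0.0969.

0.0969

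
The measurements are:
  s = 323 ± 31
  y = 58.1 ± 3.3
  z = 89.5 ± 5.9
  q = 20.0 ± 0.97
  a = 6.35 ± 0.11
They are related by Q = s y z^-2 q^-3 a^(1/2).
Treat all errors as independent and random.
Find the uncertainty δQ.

Products/powers → add relative errors in quadrature, weighted by exponent:
  (1·δs/s)² = (1×0.0960)² = 0.00921;  (1·δy/y)² = (1×0.0568)² = 0.00323;  (-2·δz/z)² = (-2×0.0659)² = 0.0174;  (-3·δq/q)² = (-3×0.0485)² = 0.0212;  (½·δa/a)² = (0.5×0.0173)² = 7.5e-05
δQ/Q = √(0.0511) = 0.226
Q = 0.000738, so δQ = 0.226 × 0.000738 = 0.000167.

0.000167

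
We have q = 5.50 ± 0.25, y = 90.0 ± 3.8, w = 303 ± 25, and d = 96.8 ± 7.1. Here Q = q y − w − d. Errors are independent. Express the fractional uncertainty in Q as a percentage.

Let p = q·y = 495. δp/p = √((1·δq/q)² + (1·δy/y)²) = √(0.00207 + 0.00178) = 0.0620, so δp = 30.7.
Q = p − w − d: δQ = √(δp² + δw² + δd²) = √(943 + 625 + 50.4) = 40.2
Q = 95.2, so δQ/Q = 40.2/95.2 = 0.423.

42.3%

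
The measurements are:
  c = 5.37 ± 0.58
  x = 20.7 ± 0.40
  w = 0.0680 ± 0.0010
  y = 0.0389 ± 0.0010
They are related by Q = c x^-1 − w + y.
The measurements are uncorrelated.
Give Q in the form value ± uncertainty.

Let p = c·x^-1 = 0.259. δp/p = √((1·δc/c)² + (-1·δx/x)²) = √(0.0117 + 0.000373) = 0.110, so δp = 0.0285.
Q = p − w + y: δQ = √(δp² + δw² + δy²) = √(0.000810 + 1e-06 + 1e-06) = 0.0285
Q = 0.230.

0.230 ± 0.0285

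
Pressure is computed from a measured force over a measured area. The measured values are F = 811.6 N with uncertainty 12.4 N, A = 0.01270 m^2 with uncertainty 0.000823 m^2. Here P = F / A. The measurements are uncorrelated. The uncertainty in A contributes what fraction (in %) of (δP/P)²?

(δP/P)² = (1·δF/F)² + (-1·δA/A)²
  F term: (1×0.0153)² = 0.000233
  A term: (-1×0.0648)² = 0.00420
Total = 0.00443. Share from A = 0.00420/0.00443 = 0.947.

94.7%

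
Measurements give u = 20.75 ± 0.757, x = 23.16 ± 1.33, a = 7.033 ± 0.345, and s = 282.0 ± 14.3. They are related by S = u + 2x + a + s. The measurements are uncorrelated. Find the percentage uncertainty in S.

Each term contributes (cᵢ δxᵢ)² to (δS)²:
  (δu)² = 0.573;  (2·δx)² = 7.08;  (δa)² = 0.119;  (δs)² = 204
δS = √(212) = 14.6
S = 356.1, so δS/S = 14.6/356.1 = 0.0409.

4.09%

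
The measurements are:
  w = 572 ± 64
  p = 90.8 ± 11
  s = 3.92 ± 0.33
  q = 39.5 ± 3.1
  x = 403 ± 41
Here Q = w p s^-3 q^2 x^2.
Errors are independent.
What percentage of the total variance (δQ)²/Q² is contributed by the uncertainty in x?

(δQ/Q)² = (1·δw/w)² + (1·δp/p)² + (-3·δs/s)² + (2·δq/q)² + (2·δx/x)²
  w term: (1×0.112)² = 0.0125
  p term: (1×0.121)² = 0.0147
  s term: (-3×0.0842)² = 0.0638
  q term: (2×0.0785)² = 0.0246
  x term: (2×0.102)² = 0.0414
Total = 0.157. Share from x = 0.0414/0.157 = 0.264.

26.4%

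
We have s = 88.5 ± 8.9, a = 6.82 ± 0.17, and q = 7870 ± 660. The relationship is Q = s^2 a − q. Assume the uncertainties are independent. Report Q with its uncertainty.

45500 ± 10800

Let p = s^2·a = 53400. δp/p = √((2·δs/s)² + (1·δa/a)²) = √(0.0405 + 0.000621) = 0.203, so δp = 10800.
Q = p − q: δQ = √(δp² + δq²) = √(1.17e+08 + 4.36e+05) = 10800
Q = 45500.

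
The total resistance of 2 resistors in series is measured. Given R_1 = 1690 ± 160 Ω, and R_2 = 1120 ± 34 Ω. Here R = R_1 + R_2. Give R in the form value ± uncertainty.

2810 ± 164 Ω

For a sum/difference, combine absolute errors in quadrature:
  (δR_1)² = 25600;  (δR_2)² = 1160
δR = √(26800) = 164 Ω
R = 2810 Ω.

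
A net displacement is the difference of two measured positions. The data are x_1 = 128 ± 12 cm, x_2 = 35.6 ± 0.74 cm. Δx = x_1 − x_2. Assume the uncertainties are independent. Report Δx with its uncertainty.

92.4 ± 12.0 cm

For a sum/difference, combine absolute errors in quadrature:
  (δx_1)² = 144;  (δx_2)² = 0.548
δΔx = √(145) = 12.0 cm
Δx = 92.4 cm.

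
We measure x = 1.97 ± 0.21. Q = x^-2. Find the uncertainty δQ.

Q ∝ x^-2, so δQ/Q = |-2| · δx/x = 2 × 0.107 = 0.213.
Q = 0.258, so δQ = 0.213 × 0.258 = 0.0549.

0.0549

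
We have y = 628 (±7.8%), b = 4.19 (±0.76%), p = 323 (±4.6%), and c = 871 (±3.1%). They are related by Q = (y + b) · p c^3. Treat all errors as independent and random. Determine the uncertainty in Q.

Let u = y + b = 632. δu = √(δy² + δb²) = √(2400 + 0.00101) = 49.0, so δu/u = 0.0775.
Q is then a monomial in u, p, c:
δQ/Q = √((δu/u)² + (1·δp/p)² + (3·δc/c)²) = √(0.00600 + 0.00212 + 0.00865) = 0.129
Q = 1.35e+14, so δQ = 0.129 × 1.35e+14 = 1.75e+13.

1.75e+13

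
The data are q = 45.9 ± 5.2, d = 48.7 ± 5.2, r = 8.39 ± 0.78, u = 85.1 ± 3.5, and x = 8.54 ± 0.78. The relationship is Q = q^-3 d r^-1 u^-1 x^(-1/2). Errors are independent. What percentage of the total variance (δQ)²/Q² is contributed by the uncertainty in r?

(δQ/Q)² = (-3·δq/q)² + (1·δd/d)² + (-1·δr/r)² + (-1·δu/u)² + (−½·δx/x)²
  q term: (-3×0.113)² = 0.116
  d term: (1×0.107)² = 0.0114
  r term: (-1×0.0930)² = 0.00864
  u term: (-1×0.0411)² = 0.00169
  x term: (-0.5×0.0913)² = 0.00209
Total = 0.139. Share from r = 0.00864/0.139 = 0.0620.

6.20%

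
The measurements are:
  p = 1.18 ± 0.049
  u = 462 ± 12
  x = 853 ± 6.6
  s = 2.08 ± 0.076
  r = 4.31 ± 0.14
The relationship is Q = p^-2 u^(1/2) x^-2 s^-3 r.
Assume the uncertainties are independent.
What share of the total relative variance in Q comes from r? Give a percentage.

5.18%

(δQ/Q)² = (-2·δp/p)² + (½·δu/u)² + (-2·δx/x)² + (-3·δs/s)² + (1·δr/r)²
  p term: (-2×0.0415)² = 0.00690
  u term: (0.5×0.0260)² = 0.000169
  x term: (-2×0.00774)² = 0.000239
  s term: (-3×0.0365)² = 0.0120
  r term: (1×0.0325)² = 0.00106
Total = 0.0204. Share from r = 0.00106/0.0204 = 0.0518.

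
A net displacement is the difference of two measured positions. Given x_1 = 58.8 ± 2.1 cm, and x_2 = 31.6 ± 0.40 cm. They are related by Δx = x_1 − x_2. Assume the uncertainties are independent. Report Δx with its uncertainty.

Each term contributes (cᵢ δxᵢ)² to (δΔx)²:
  (δx_1)² = 4.41;  (δx_2)² = 0.160
δΔx = √(4.57) = 2.14 cm
Δx = 27.2 cm.

27.2 ± 2.14 cm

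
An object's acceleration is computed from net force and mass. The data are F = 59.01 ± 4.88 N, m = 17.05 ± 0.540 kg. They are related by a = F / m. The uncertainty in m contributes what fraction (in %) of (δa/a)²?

(δa/a)² = (1·δF/F)² + (-1·δm/m)²
  F term: (1×0.0827)² = 0.00684
  m term: (-1×0.0317)² = 0.00100
Total = 0.00784. Share from m = 0.00100/0.00784 = 0.128.

12.8%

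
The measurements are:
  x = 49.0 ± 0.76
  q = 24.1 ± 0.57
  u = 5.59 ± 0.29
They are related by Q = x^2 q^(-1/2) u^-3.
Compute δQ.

0.446

Since Q is a product/quotient, work with relative uncertainties:
  (2·δx/x)² = (2×0.0155)² = 0.000962;  (−½·δq/q)² = (-0.5×0.0237)² = 0.000140;  (-3·δu/u)² = (-3×0.0519)² = 0.0242
δQ/Q = √(0.0253) = 0.159
Q = 2.80, so δQ = 0.159 × 2.80 = 0.446.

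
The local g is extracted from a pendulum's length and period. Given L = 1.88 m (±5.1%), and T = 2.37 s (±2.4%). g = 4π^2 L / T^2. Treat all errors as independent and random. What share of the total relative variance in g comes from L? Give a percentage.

(δg/g)² = (1·δL/L)² + (-2·δT/T)²
  L term: (1×0.0510)² = 0.00260
  T term: (-2×0.0240)² = 0.00230
Total = 0.00490. Share from L = 0.00260/0.00490 = 0.530.

53.0%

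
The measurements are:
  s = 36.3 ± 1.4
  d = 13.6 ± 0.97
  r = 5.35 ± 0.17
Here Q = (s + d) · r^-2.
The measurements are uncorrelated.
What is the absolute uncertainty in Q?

0.126

Let u = s + d = 49.9. δu = √(δs² + δd²) = √(1.96 + 0.941) = 1.70, so δu/u = 0.0341.
Q is then a monomial in u, r:
δQ/Q = √((δu/u)² + (-2·δr/r)²) = √(0.00117 + 0.00404) = 0.0721
Q = 1.74, so δQ = 0.0721 × 1.74 = 0.126.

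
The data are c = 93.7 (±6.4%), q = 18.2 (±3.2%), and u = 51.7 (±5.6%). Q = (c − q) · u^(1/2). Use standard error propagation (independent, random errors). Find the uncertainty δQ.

Let w = c − q = 75.5. δw = √(δc² + δq²) = √(36.0 + 0.339) = 6.03, so δw/w = 0.0798.
Q is then a monomial in w, u:
δQ/Q = √((δw/w)² + (½·δu/u)²) = √(0.00637 + 0.000784) = 0.0846
Q = 543, so δQ = 0.0846 × 543 = 45.9.

45.9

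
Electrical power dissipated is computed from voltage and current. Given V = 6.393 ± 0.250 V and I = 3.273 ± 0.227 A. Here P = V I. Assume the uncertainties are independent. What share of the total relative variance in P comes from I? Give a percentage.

(δP/P)² = (1·δV/V)² + (1·δI/I)²
  V term: (1×0.0391)² = 0.00153
  I term: (1×0.0694)² = 0.00481
Total = 0.00634. Share from I = 0.00481/0.00634 = 0.759.

75.9%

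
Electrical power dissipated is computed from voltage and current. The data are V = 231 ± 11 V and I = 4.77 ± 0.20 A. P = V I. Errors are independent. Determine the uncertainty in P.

Relative error in a monomial: (δP/P)² = Σ (nᵢ · δxᵢ/xᵢ)².
  (1·δV/V)² = (1×0.0476)² = 0.00227;  (1·δI/I)² = (1×0.0419)² = 0.00176
δP/P = √(0.00403) = 0.0634
P = 1100 W, so δP = 0.0634 × 1100 = 69.9 W.

69.9 W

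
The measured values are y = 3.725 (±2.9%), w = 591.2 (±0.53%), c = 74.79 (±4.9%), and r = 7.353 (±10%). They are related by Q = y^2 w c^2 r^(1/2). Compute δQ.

For a monomial Q ∝ y^2, w, c^2, r^(1/2), fractional errors add in quadrature:
  (2·δy/y)² = (2×0.0290)² = 0.00336;  (1·δw/w)² = (1×0.00530)² = 2.81e-05;  (2·δc/c)² = (2×0.0490)² = 0.00960;  (½·δr/r)² = (0.5×0.100)² = 0.00250
δQ/Q = √(0.0155) = 0.124
Q = 1.244e+08, so δQ = 0.124 × 1.244e+08 = 1.55e+07.

1.55e+07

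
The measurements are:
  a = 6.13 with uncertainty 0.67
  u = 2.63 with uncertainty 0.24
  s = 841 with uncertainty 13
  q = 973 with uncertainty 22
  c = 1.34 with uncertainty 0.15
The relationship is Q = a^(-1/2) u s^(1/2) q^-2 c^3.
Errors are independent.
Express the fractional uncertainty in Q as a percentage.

Each factor contributes (exponent × relative error)² to (δQ/Q)²:
  (−½·δa/a)² = (-0.5×0.109)² = 0.00299;  (1·δu/u)² = (1×0.0913)² = 0.00833;  (½·δs/s)² = (0.5×0.0155)² = 5.97e-05;  (-2·δq/q)² = (-2×0.0226)² = 0.00204;  (3·δc/c)² = (3×0.112)² = 0.113
δQ/Q = √(0.126) = 0.355

35.5%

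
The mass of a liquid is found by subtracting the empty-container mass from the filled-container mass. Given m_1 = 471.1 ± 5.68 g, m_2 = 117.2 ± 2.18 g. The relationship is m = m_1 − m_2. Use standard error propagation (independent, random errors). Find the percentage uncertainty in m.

1.72%

Sums and differences: (δm)² = Σ (cᵢ δxᵢ)².
  (δm_1)² = 32.3;  (δm_2)² = 4.75
δm = √(37.0) = 6.08 g
m = 353.9 g, so δm/m = 6.08/353.9 = 0.0172.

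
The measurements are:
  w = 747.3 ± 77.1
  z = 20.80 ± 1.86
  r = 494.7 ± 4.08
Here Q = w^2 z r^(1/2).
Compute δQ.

5.81e+07

Q is a product of powers, so relative uncertainties combine in quadrature:
  (2·δw/w)² = (2×0.103)² = 0.0426;  (1·δz/z)² = (1×0.0894)² = 0.00800;  (½·δr/r)² = (0.5×0.00825)² = 1.7e-05
δQ/Q = √(0.0506) = 0.225
Q = 2.584e+08, so δQ = 0.225 × 2.584e+08 = 5.81e+07.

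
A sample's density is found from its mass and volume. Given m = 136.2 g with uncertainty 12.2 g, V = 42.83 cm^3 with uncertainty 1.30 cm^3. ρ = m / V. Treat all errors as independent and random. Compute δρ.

0.301 g/cm^3

ρ is a product of powers, so relative uncertainties combine in quadrature:
  (1·δm/m)² = (1×0.0896)² = 0.00802;  (-1·δV/V)² = (-1×0.0304)² = 0.000921
δρ/ρ = √(0.00894) = 0.0946
ρ = 3.180 g/cm^3, so δρ = 0.0946 × 3.180 = 0.301 g/cm^3.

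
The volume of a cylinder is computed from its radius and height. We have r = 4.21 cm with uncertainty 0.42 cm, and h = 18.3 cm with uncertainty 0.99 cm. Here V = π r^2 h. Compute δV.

Each factor contributes (exponent × relative error)² to (δV/V)²:
  (2·δr/r)² = (2×0.0998)² = 0.0398;  (1·δh/h)² = (1×0.0541)² = 0.00293
δV/V = √(0.0427) = 0.207
V = 1020 cm^3, so δV = 0.207 × 1020 = 211 cm^3.

211 cm^3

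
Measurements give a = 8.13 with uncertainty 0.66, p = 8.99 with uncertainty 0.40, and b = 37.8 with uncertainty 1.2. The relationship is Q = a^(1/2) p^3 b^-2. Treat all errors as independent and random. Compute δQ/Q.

0.153

Q is a product of powers, so relative uncertainties combine in quadrature:
  (½·δa/a)² = (0.5×0.0812)² = 0.00165;  (3·δp/p)² = (3×0.0445)² = 0.0178;  (-2·δb/b)² = (-2×0.0317)² = 0.00403
δQ/Q = √(0.0235) = 0.153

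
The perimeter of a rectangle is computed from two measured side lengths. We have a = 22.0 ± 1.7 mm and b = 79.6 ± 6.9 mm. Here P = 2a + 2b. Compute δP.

14.2 mm

Sums and differences: (δP)² = Σ (cᵢ δxᵢ)².
  (2·δa)² = 11.6;  (2·δb)² = 190
δP = √(202) = 14.2 mm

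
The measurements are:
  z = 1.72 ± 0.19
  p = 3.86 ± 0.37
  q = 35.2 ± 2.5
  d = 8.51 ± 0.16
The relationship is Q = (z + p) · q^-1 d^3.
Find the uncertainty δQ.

11.5

Let u = z + p = 5.58. δu = √(δz² + δp²) = √(0.0361 + 0.137) = 0.416, so δu/u = 0.0745.
Q is then a monomial in u, q, d:
δQ/Q = √((δu/u)² + (-1·δq/q)² + (3·δd/d)²) = √(0.00556 + 0.00504 + 0.00318) = 0.117
Q = 97.7, so δQ = 0.117 × 97.7 = 11.5.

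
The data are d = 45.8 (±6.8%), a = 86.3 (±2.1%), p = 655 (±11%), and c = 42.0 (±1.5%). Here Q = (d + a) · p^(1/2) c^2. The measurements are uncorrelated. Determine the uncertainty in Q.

Let u = d + a = 132. δu = √(δd² + δa²) = √(9.70 + 3.28) = 3.60, so δu/u = 0.0273.
Q is then a monomial in u, p, c:
δQ/Q = √((δu/u)² + (½·δp/p)² + (2·δc/c)²) = √(0.000744 + 0.00302 + 0.000900) = 0.0683
Q = 5.96e+06, so δQ = 0.0683 × 5.96e+06 = 4.08e+05.

4.08e+05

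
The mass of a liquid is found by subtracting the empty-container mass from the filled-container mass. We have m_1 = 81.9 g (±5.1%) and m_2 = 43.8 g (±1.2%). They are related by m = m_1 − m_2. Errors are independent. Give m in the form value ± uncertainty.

38.1 ± 4.21 g

Absolute uncertainties add in quadrature for a linear combination:
  (δm_1)² = 17.4;  (δm_2)² = 0.276
δm = √(17.7) = 4.21 g
m = 38.1 g.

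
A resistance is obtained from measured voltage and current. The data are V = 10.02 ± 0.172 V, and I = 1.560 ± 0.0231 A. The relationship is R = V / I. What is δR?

0.146 Ω

Products/powers → add relative errors in quadrature, weighted by exponent:
  (1·δV/V)² = (1×0.0172)² = 0.000295;  (-1·δI/I)² = (-1×0.0148)² = 0.000219
δR/R = √(0.000514) = 0.0227
R = 6.423 Ω, so δR = 0.0227 × 6.423 = 0.146 Ω.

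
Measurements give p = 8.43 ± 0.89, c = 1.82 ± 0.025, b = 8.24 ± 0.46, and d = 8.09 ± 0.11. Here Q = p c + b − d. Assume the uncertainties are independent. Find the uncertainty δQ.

1.70

Let w = p·c = 15.3. δw/w = √((1·δp/p)² + (1·δc/c)²) = √(0.0111 + 0.000189) = 0.106, so δw = 1.63.
Q = w + b − d: δQ = √(δw² + δb² + δd²) = √(2.67 + 0.212 + 0.0121) = 1.70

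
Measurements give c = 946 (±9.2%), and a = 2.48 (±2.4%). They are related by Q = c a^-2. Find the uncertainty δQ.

Each factor contributes (exponent × relative error)² to (δQ/Q)²:
  (1·δc/c)² = (1×0.0920)² = 0.00846;  (-2·δa/a)² = (-2×0.0240)² = 0.00230
δQ/Q = √(0.0108) = 0.104
Q = 154, so δQ = 0.104 × 154 = 16.0.

16.0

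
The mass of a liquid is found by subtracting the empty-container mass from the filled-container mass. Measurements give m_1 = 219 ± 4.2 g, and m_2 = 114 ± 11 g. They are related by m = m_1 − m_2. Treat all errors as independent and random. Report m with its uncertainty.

Absolute uncertainties add in quadrature for a linear combination:
  (δm_1)² = 17.6;  (δm_2)² = 121
δm = √(139) = 11.8 g
m = 105 g.

105 ± 11.8 g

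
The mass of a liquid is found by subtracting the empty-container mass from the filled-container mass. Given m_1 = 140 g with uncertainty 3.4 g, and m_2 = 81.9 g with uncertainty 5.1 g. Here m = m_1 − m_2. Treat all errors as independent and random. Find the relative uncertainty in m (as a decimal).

Absolute uncertainties add in quadrature for a linear combination:
  (δm_1)² = 11.6;  (δm_2)² = 26.0
δm = √(37.6) = 6.13 g
m = 58.1 g, so δm/m = 6.13/58.1 = 0.105.

0.105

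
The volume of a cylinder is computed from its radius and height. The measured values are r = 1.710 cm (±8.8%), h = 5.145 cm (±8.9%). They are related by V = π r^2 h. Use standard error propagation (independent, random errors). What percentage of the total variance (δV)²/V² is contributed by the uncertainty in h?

20.4%

(δV/V)² = (2·δr/r)² + (1·δh/h)²
  r term: (2×0.0880)² = 0.0310
  h term: (1×0.0890)² = 0.00792
Total = 0.0389. Share from h = 0.00792/0.0389 = 0.204.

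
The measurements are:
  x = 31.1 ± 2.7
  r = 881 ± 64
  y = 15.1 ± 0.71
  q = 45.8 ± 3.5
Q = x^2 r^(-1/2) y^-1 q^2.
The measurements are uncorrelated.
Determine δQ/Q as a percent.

23.9%

Each factor contributes (exponent × relative error)² to (δQ/Q)²:
  (2·δx/x)² = (2×0.0868)² = 0.0301;  (−½·δr/r)² = (-0.5×0.0726)² = 0.00132;  (-1·δy/y)² = (-1×0.0470)² = 0.00221;  (2·δq/q)² = (2×0.0764)² = 0.0234
δQ/Q = √(0.0570) = 0.239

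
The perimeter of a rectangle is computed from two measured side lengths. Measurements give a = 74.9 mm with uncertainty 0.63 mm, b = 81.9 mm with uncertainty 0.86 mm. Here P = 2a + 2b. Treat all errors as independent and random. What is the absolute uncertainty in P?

2.13 mm

Absolute uncertainties add in quadrature for a linear combination:
  (2·δa)² = 1.59;  (2·δb)² = 2.96
δP = √(4.55) = 2.13 mm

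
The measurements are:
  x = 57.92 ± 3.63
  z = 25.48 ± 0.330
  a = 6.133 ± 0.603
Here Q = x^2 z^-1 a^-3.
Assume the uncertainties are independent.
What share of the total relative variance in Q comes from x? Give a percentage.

15.3%

(δQ/Q)² = (2·δx/x)² + (-1·δz/z)² + (-3·δa/a)²
  x term: (2×0.0627)² = 0.0157
  z term: (-1×0.0130)² = 0.000168
  a term: (-3×0.0983)² = 0.0870
Total = 0.103. Share from x = 0.0157/0.103 = 0.153.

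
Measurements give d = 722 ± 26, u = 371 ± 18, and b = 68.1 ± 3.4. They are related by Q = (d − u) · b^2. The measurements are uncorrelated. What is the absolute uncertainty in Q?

Let w = d − u = 351. δw = √(δd² + δu²) = √(676 + 324) = 31.6, so δw/w = 0.0901.
Q is then a monomial in w, b:
δQ/Q = √((δw/w)² + (2·δb/b)²) = √(0.00812 + 0.00997) = 0.134
Q = 1.63e+06, so δQ = 0.134 × 1.63e+06 = 2.19e+05.

2.19e+05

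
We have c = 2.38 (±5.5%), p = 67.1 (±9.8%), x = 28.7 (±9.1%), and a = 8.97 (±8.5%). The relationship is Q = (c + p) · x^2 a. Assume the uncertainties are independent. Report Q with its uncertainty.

(5.13 ± 1.14) × 10^5

Let u = c + p = 69.5. δu = √(δc² + δp²) = √(0.0171 + 43.2) = 6.58, so δu/u = 0.0947.
Q is then a monomial in u, x, a:
δQ/Q = √((δu/u)² + (2·δx/x)² + (1·δa/a)²) = √(0.00896 + 0.0331 + 0.00723) = 0.222
Q = 5.13e+05, so δQ = 0.222 × 5.13e+05 = 1.14e+05.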